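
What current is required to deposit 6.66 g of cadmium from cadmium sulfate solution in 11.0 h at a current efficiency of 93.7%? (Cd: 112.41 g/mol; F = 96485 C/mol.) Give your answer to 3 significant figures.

n(Cd) = 6.66 / 112.41 = 0.05925 mol
Cd²⁺ + 2e⁻ → Cd, so n(e⁻) = 2 × 0.05925 = 0.1185 mol
Q = 0.1185 × 96485 / 0.937 = 12200 C
I = Q / t = 12200 / 39600 s = 0.308 A

0.308 A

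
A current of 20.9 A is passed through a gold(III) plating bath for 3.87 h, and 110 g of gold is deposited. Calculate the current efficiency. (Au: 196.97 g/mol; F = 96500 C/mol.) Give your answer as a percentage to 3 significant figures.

55.5%

Q = 20.9 × 13932 = 2.912×10^5 C
n(e⁻) = 2.912×10^5 / 96500 = 3.018 mol
Au³⁺ + 3e⁻ → Au, so theoretical n(Au) = 1.006 mol → 198.2 g
Efficiency = 110 / 198.2 = 0.5550 = 55.5%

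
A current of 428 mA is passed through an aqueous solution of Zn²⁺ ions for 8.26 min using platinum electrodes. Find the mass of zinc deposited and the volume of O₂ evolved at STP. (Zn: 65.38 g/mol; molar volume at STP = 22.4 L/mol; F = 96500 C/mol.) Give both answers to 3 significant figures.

0.0719 g Zn; 0.0123 L O₂

Q = 0.428 × 495.6 = 212.1 C; n(e⁻) = 212.1 / 96500 = 0.002198 mol
Cathode: Zn²⁺ + 2e⁻ → Zn → n(Zn) = 0.002198/2 = 0.001099 mol → 0.0719 g
Anode: 2H₂O → O₂ + 4H⁺ + 4e⁻ → n(O₂) = 0.002198/4 = 5.495×10^-4 mol → 0.0123 L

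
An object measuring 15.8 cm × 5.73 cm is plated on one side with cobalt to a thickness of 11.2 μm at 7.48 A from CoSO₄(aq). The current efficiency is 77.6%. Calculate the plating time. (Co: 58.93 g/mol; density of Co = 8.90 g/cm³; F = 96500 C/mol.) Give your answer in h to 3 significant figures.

Plated area = 15.8 × 5.73 = 90.53 cm²
Volume = 90.53 × 11.2×10⁻⁴ cm = 0.1014 cm³
m(Co) = 0.1014 × 8.90 = 0.9025 g
n(Co) = 0.9025 / 58.93 = 0.01531 mol; n(e⁻) = 2 × 0.01531 = 0.03062 mol
Q = 0.03062 × 96500 / 0.776 = 3808 C
t = 3808 / 7.48 = 509.1 s = 0.141 h

0.141 h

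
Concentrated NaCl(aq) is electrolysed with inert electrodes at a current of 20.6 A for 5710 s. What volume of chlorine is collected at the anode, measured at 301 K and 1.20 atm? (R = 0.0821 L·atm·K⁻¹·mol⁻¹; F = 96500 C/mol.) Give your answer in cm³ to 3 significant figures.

12600 cm³

Q = 20.6 A × 5710 s = 1.176×10^5 C
Moles of electrons = 1.176×10^5 / 96500 = 1.219 mol
2Cl⁻ → Cl₂ + 2e⁻, so n(Cl₂) = 1.219 / 2 = 0.6095 mol
V = nRT/P = 0.6095 × 0.0821 × 301 / 1.20 = 12.55 L
= 12600 cm³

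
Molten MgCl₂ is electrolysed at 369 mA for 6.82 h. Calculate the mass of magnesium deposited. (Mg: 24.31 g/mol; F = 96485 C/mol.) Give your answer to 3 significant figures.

1.14 g

Charge passed = 0.369 × 24552 = 9060 C
n(e⁻) = Q/F = 9060/96485 = 0.09390 mol
Mg²⁺ + 2e⁻ → Mg, so n(Mg) = 0.09390 / 2 = 0.04695 mol
m = 0.04695 × 24.31 = 1.14 g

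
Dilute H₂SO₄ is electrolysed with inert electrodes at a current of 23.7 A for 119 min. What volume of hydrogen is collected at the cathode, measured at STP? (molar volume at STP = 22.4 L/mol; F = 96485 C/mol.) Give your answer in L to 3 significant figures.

Q = It = 23.7 × 7140 = 1.692×10^5 C
Moles of electrons = 1.692×10^5 / 96485 = 1.754 mol
2H⁺ + 2e⁻ → H₂, so n(H₂) = 1.754 / 2 = 0.8770 mol
V = 0.8770 × 22.4 = 19.64 L

19.6 L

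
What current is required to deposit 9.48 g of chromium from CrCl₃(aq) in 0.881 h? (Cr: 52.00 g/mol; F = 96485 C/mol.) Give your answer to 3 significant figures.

n(Cr) = 9.48 / 52.00 = 0.1823 mol
Cr³⁺ + 3e⁻ → Cr, so n(e⁻) = 3 × 0.1823 = 0.5469 mol
Q = 0.5469 × 96485 = 52770 C
I = Q / t = 52770 / 3171.6 s = 16.6 A

16.6 A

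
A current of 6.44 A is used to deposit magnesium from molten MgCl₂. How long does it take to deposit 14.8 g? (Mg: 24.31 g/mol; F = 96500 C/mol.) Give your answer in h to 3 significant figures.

n(Mg) = 14.8 / 24.31 = 0.6088 mol
Mg²⁺ + 2e⁻ → Mg, so n(e⁻) = 2 × 0.6088 = 1.218 mol
Q = 1.218 × 96500 = 1.175×10^5 C
t = Q / I = 1.175×10^5 / 6.44 = 18250 s = 5.07 h

5.07 h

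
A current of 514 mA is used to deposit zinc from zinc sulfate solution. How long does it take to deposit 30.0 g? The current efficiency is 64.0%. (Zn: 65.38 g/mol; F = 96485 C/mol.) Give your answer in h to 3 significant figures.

74.8 h

n(Zn) = 30.0 / 65.38 = 0.4589 mol
Zn²⁺ + 2e⁻ → Zn, so n(e⁻) = 2 × 0.4589 = 0.9178 mol
Q = 0.9178 × 96485 / 0.640 = 1.384×10^5 C
t = Q / I = 1.384×10^5 / 0.514 = 2.693×10^5 s = 74.8 h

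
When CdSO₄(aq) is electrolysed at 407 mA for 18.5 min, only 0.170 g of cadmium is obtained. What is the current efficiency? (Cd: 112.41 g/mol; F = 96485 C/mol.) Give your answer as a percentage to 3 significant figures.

64.6%

Q = 0.407 × 1110 = 451.8 C
n(e⁻) = 451.8 / 96485 = 0.004683 mol
Cd²⁺ + 2e⁻ → Cd, so theoretical n(Cd) = 0.002342 mol → 0.2633 g
Efficiency = 0.170 / 0.2633 = 0.6457 = 64.6%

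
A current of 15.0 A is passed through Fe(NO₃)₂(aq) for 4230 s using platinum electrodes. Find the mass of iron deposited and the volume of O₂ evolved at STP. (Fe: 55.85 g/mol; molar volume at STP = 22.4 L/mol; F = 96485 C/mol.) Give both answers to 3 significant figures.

Q = 15.0 × 4230 = 63450 C; n(e⁻) = 63450 / 96485 = 0.6576 mol
Cathode: Fe²⁺ + 2e⁻ → Fe → n(Fe) = 0.6576/2 = 0.3288 mol → 18.4 g
Anode: 2H₂O → O₂ + 4H⁺ + 4e⁻ → n(O₂) = 0.6576/4 = 0.1644 mol → 3.68 L

18.4 g Fe; 3.68 L O₂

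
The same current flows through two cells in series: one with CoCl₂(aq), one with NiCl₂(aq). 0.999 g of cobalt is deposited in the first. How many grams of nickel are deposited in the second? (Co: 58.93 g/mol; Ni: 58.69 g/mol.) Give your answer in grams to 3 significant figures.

0.995 g

n(Co) = 0.999 / 58.93 = 0.01695 mol
Co²⁺ + 2e⁻ → Co, so n(e⁻) = 2 × 0.01695 = 0.03390 mol
The cells are in series, so the same charge (and hence the same n(e⁻) = 0.03390 mol) passes through both.
Ni²⁺ + 2e⁻ → Ni, so n(Ni) = 0.03390 / 2 = 0.01695 mol
m(Ni) = 0.01695 × 58.69 = 0.995 g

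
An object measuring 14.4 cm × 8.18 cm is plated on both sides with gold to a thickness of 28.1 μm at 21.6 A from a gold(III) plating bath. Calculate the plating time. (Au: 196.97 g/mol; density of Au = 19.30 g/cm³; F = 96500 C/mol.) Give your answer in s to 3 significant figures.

869 s

Plated area = 2 × 14.4 × 8.18 = 235.6 cm²
Volume = 235.6 × 28.1×10⁻⁴ cm = 0.6620 cm³
m(Au) = 0.6620 × 19.30 = 12.78 g
n(Au) = 12.78 / 196.97 = 0.06488 mol; n(e⁻) = 3 × 0.06488 = 0.1946 mol
Q = 0.1946 × 96500 = 18780 C
t = 18780 / 21.6 = 869.4 s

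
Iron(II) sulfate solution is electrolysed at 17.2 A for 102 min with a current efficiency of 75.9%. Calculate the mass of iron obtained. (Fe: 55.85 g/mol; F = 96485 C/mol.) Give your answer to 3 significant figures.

23.1 g

Q = 17.2 × 6120 = 1.053×10^5 C
n(e⁻) = 1.053×10^5 / 96485 = 1.091 mol
Fe²⁺ + 2e⁻ → Fe, so theoretical m(Fe) = 0.5455 × 55.85 = 30.47 g
Actual mass = 75.9% × 30.47 = 23.1 g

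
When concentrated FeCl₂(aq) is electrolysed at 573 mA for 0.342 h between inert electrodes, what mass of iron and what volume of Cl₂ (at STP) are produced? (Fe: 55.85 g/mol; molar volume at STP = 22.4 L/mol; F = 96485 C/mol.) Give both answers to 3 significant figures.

Q = 0.573 × 1231.2 = 705.5 C; n(e⁻) = 705.5 / 96485 = 0.007312 mol
Cathode: Fe²⁺ + 2e⁻ → Fe → n(Fe) = 0.007312/2 = 0.003656 mol → 0.204 g
Anode: 2Cl⁻ → Cl₂ + 2e⁻ → n(Cl₂) = 0.007312/2 = 0.003656 mol → 0.0819 L

0.204 g Fe; 0.0819 L Cl₂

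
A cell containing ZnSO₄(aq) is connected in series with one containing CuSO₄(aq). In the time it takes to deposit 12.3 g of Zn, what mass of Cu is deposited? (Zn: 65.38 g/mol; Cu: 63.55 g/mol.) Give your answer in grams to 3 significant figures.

n(Zn) = 12.3 / 65.38 = 0.1881 mol
Zn²⁺ + 2e⁻ → Zn, so n(e⁻) = 2 × 0.1881 = 0.3762 mol
Same current for the same time ⇒ same n(e⁻) = 0.3762 mol in both cells.
Cu²⁺ + 2e⁻ → Cu, so n(Cu) = 0.3762 / 2 = 0.1881 mol
m(Cu) = 0.1881 × 63.55 = 12.0 g

12.0 g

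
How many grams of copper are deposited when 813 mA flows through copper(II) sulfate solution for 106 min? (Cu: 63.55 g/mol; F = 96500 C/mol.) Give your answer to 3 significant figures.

1.70 g

Q = 0.813 A × 6360 s = 5171 C
n(e⁻) = Q/F = 5171/96500 = 0.05359 mol
Cu²⁺ + 2e⁻ → Cu, so n(Cu) = 0.05359 / 2 = 0.02680 mol
m = 0.02680 × 63.55 = 1.70 g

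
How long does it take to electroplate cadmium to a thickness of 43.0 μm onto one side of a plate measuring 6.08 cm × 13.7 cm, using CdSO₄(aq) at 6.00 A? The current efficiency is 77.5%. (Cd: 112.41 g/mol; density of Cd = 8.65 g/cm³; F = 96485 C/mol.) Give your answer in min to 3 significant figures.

Plated area = 6.08 × 13.7 = 83.30 cm²
Volume = 83.30 × 43.0×10⁻⁴ cm = 0.3582 cm³
m(Cd) = 0.3582 × 8.65 = 3.098 g
n(Cd) = 3.098 / 112.41 = 0.02756 mol; n(e⁻) = 2 × 0.02756 = 0.05512 mol
Q = 0.05512 × 96485 / 0.775 = 6862 C
t = 6862 / 6.00 = 1144 s = 19.1 min

19.1 min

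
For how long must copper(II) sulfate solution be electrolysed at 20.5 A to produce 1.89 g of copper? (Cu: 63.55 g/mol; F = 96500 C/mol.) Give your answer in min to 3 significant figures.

n(Cu) = 1.89 / 63.55 = 0.02974 mol
Cu²⁺ + 2e⁻ → Cu, so n(e⁻) = 2 × 0.02974 = 0.05948 mol
Q = 0.05948 × 96500 = 5740 C
t = Q / I = 5740 / 20.5 = 280.0 s = 4.67 min

4.67 min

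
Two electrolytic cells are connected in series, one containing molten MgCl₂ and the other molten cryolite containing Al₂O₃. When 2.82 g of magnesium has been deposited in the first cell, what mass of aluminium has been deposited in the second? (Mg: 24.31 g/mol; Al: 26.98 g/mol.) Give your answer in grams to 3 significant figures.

2.09 g

n(Mg) = 2.82 / 24.31 = 0.1160 mol
Mg²⁺ + 2e⁻ → Mg, so n(e⁻) = 2 × 0.1160 = 0.2320 mol
Same current for the same time ⇒ same n(e⁻) = 0.2320 mol in both cells.
Al³⁺ + 3e⁻ → Al, so n(Al) = 0.2320 / 3 = 0.07733 mol
m(Al) = 0.07733 × 26.98 = 2.09 g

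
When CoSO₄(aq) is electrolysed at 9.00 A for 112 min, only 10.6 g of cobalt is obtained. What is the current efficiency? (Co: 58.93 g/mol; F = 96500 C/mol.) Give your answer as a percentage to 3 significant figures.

57.4%

Q = 9.00 × 6720 = 60480 C
n(e⁻) = 60480 / 96500 = 0.6267 mol
Co²⁺ + 2e⁻ → Co, so theoretical n(Co) = 0.3134 mol → 18.47 g
Efficiency = 10.6 / 18.47 = 0.5739 = 57.4%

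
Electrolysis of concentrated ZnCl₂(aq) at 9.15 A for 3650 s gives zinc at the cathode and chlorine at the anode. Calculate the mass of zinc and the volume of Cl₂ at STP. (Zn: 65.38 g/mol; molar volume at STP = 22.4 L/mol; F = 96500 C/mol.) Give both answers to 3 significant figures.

Q = 9.15 × 3650 = 33400 C; n(e⁻) = 33400 / 96500 = 0.3461 mol
Cathode: Zn²⁺ + 2e⁻ → Zn → n(Zn) = 0.3461/2 = 0.1731 mol → 11.3 g
Anode: 2Cl⁻ → Cl₂ + 2e⁻ → n(Cl₂) = 0.3461/2 = 0.1731 mol → 3.88 L

11.3 g Zn; 3.88 L Cl₂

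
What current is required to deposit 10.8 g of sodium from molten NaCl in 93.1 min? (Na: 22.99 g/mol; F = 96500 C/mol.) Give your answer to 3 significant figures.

n(Na) = 10.8 / 22.99 = 0.4698 mol
Na⁺ + e⁻ → Na, so n(e⁻) = 0.4698 mol
Q = 0.4698 × 96500 = 45340 C
I = Q / t = 45340 / 5586 s = 8.12 A

8.12 A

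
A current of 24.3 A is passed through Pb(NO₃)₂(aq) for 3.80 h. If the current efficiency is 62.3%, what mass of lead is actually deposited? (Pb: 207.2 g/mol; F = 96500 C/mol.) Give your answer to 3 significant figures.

Q = 24.3 × 13680 = 3.324×10^5 C
n(e⁻) = 3.324×10^5 / 96500 = 3.445 mol
Pb²⁺ + 2e⁻ → Pb, so theoretical m(Pb) = 1.723 × 207.2 = 357.0 g
Actual mass = 62.3% × 357.0 = 222 g

222 g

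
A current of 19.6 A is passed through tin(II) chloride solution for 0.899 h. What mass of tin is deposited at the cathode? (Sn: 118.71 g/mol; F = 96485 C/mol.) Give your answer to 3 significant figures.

39.0 g

Q = 19.6 A × 3236.4 s = 63430 C
n(e⁻) = 63430 / 96485 = 0.6574 mol
Sn²⁺ + 2e⁻ → Sn, so n(Sn) = 0.6574 / 2 = 0.3287 mol
m = 0.3287 × 118.71 = 39.0 g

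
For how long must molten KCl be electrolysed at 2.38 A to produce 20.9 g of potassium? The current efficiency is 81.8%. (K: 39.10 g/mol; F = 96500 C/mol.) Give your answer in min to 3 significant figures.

n(K) = 20.9 / 39.10 = 0.5345 mol
K⁺ + e⁻ → K, so n(e⁻) = 0.5345 mol
Q = 0.5345 × 96500 / 0.818 = 63060 C
t = Q / I = 63060 / 2.38 = 26500 s = 442 min

442 min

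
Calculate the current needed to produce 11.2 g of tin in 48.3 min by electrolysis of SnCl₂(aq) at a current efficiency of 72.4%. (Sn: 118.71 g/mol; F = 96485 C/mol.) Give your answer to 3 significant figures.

n(Sn) = 11.2 / 118.71 = 0.09435 mol
Sn²⁺ + 2e⁻ → Sn, so n(e⁻) = 2 × 0.09435 = 0.1887 mol
Q = 0.1887 × 96485 / 0.724 = 25150 C
I = Q / t = 25150 / 2898 s = 8.68 A

8.68 A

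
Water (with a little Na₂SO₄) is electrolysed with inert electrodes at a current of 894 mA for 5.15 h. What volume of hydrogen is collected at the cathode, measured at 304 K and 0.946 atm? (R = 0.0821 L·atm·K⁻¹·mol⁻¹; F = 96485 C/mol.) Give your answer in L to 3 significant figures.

2.27 L

Q = 0.894 A × 18540 s = 16570 C
n(e⁻) = Q/F = 16570/96485 = 0.1717 mol
2H⁺ + 2e⁻ → H₂, so n(H₂) = 0.1717 / 2 = 0.08585 mol
V = nRT/P = 0.08585 × 0.0821 × 304 / 0.946 = 2.265 L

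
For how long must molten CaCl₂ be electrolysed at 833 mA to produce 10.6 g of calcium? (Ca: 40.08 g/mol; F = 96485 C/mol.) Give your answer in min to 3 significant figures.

1020 min

n(Ca) = 10.6 / 40.08 = 0.2645 mol
Ca²⁺ + 2e⁻ → Ca, so n(e⁻) = 2 × 0.2645 = 0.5290 mol
Q = 0.5290 × 96485 = 51040 C
t = Q / I = 51040 / 0.833 = 61270 s = 1020 min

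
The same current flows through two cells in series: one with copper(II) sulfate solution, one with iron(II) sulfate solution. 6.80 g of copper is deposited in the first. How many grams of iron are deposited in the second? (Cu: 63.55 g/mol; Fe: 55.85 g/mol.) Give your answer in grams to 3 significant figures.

n(Cu) = 6.80 / 63.55 = 0.1070 mol
Cu²⁺ + 2e⁻ → Cu, so n(e⁻) = 2 × 0.1070 = 0.2140 mol
The cells are in series, so the same charge (and hence the same n(e⁻) = 0.2140 mol) passes through both.
Fe²⁺ + 2e⁻ → Fe, so n(Fe) = 0.2140 / 2 = 0.1070 mol
m(Fe) = 0.1070 × 55.85 = 5.98 g

5.98 g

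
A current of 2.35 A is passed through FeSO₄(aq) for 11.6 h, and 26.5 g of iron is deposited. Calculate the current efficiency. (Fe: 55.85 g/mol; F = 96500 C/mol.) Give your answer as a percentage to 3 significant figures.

93.3%

Q = 2.35 × 41760 = 98140 C
n(e⁻) = 98140 / 96500 = 1.017 mol
Fe²⁺ + 2e⁻ → Fe, so theoretical n(Fe) = 0.5085 mol → 28.40 g
Efficiency = 26.5 / 28.40 = 0.9331 = 93.3%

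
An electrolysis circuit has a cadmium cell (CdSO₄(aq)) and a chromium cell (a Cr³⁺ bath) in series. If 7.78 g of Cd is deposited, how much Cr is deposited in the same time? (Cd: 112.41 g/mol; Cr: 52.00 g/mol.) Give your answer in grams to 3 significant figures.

2.40 g

n(Cd) = 7.78 / 112.41 = 0.06921 mol
Cd²⁺ + 2e⁻ → Cd, so n(e⁻) = 2 × 0.06921 = 0.1384 mol
The cells are in series, so the same charge (and hence the same n(e⁻) = 0.1384 mol) passes through both.
Cr³⁺ + 3e⁻ → Cr, so n(Cr) = 0.1384 / 3 = 0.04613 mol
m(Cr) = 0.04613 × 52.00 = 2.40 g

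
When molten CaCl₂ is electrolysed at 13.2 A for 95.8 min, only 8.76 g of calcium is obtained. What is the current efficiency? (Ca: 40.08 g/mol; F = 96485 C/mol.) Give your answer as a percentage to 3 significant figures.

Q = 13.2 × 5748 = 75870 C
n(e⁻) = 75870 / 96485 = 0.7863 mol
Ca²⁺ + 2e⁻ → Ca, so theoretical n(Ca) = 0.3932 mol → 15.76 g
Efficiency = 8.76 / 15.76 = 0.5558 = 55.6%

55.6%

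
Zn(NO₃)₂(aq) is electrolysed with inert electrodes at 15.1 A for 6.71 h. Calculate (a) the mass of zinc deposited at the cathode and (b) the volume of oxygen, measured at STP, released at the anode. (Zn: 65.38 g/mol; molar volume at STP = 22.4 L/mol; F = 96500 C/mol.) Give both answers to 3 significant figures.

Q = 15.1 × 24156 = 3.648×10^5 C; n(e⁻) = 3.648×10^5 / 96500 = 3.780 mol
Cathode: Zn²⁺ + 2e⁻ → Zn → n(Zn) = 3.780/2 = 1.890 mol → 124 g
Anode: 2H₂O → O₂ + 4H⁺ + 4e⁻ → n(O₂) = 3.780/4 = 0.9450 mol → 21.2 L

124 g Zn; 21.2 L O₂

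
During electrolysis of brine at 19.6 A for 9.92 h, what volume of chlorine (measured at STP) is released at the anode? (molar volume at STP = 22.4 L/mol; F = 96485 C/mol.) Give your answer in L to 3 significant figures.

81.3 L

Q = 19.6 A × 35712 s = 7.000×10^5 C
n(e⁻) = 7.000×10^5 / 96485 = 7.255 mol
2Cl⁻ → Cl₂ + 2e⁻, so n(Cl₂) = 7.255 / 2 = 3.628 mol
V = 3.628 × 22.4 = 81.27 L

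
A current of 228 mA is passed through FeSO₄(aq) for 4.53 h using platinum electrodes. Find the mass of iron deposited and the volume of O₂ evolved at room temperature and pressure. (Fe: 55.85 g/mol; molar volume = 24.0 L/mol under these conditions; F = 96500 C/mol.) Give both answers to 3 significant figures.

Q = 0.228 × 16308 = 3718 C; n(e⁻) = 3718 / 96500 = 0.03853 mol
Cathode: Fe²⁺ + 2e⁻ → Fe → n(Fe) = 0.03853/2 = 0.01927 mol → 1.08 g
Anode: 2H₂O → O₂ + 4H⁺ + 4e⁻ → n(O₂) = 0.03853/4 = 0.009633 mol → 0.231 L

1.08 g Fe; 0.231 L O₂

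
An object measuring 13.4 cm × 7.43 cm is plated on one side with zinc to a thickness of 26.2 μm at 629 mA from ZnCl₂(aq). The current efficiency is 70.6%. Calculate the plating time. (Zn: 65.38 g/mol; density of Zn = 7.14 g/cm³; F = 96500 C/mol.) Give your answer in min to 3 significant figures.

206 min

Plated area = 13.4 × 7.43 = 99.56 cm²
Volume = 99.56 × 26.2×10⁻⁴ cm = 0.2608 cm³
m(Zn) = 0.2608 × 7.14 = 1.862 g
n(Zn) = 1.862 / 65.38 = 0.02848 mol; n(e⁻) = 2 × 0.02848 = 0.05696 mol
Q = 0.05696 × 96500 / 0.706 = 7786 C
t = 7786 / 0.629 = 12380 s = 206 min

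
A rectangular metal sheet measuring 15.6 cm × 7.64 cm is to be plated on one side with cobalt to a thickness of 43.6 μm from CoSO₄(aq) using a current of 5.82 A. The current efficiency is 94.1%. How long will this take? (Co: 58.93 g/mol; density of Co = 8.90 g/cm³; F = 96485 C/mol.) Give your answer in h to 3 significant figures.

0.768 h

Plated area = 15.6 × 7.64 = 119.2 cm²
Volume = 119.2 × 43.6×10⁻⁴ cm = 0.5197 cm³
m(Co) = 0.5197 × 8.90 = 4.625 g
n(Co) = 4.625 / 58.93 = 0.07848 mol; n(e⁻) = 2 × 0.07848 = 0.1570 mol
Q = 0.1570 × 96485 / 0.941 = 16100 C
t = 16100 / 5.82 = 2766 s = 0.768 h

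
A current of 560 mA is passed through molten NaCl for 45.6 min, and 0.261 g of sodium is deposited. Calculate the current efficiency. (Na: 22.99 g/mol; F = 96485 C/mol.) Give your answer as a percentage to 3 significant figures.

Q = 0.560 × 2736 = 1532 C
n(e⁻) = 1532 / 96485 = 0.01588 mol
Na⁺ + e⁻ → Na, so theoretical n(Na) = 0.01588 mol → 0.3651 g
Efficiency = 0.261 / 0.3651 = 0.7149 = 71.5%

71.5%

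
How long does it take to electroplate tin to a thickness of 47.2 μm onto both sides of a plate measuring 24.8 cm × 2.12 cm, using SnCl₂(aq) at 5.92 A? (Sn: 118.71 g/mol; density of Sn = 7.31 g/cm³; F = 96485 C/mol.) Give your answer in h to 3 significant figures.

Plated area = 2 × 24.8 × 2.12 = 105.2 cm²
Volume = 105.2 × 47.2×10⁻⁴ cm = 0.4965 cm³
m(Sn) = 0.4965 × 7.31 = 3.629 g
n(Sn) = 3.629 / 118.71 = 0.03057 mol; n(e⁻) = 2 × 0.03057 = 0.06114 mol
Q = 0.06114 × 96485 = 5899 C
t = 5899 / 5.92 = 996.5 s = 0.277 h

0.277 h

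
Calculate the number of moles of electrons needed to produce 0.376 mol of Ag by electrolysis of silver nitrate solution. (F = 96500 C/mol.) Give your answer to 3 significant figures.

Ag⁺ + e⁻ → Ag, so n(e⁻) = 1 × 0.376 = 0.3760 mol

0.376 mol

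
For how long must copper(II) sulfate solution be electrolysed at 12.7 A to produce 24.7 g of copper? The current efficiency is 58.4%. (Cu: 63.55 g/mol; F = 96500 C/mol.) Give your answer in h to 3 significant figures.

2.81 h

n(Cu) = 24.7 / 63.55 = 0.3887 mol
Cu²⁺ + 2e⁻ → Cu, so n(e⁻) = 2 × 0.3887 = 0.7774 mol
Q = 0.7774 × 96500 / 0.584 = 1.285×10^5 C
t = Q / I = 1.285×10^5 / 12.7 = 10120 s = 2.81 h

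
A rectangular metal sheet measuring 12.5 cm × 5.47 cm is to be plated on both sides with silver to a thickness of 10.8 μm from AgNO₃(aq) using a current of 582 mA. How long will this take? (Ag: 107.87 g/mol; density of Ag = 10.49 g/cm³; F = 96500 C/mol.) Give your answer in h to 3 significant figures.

Plated area = 2 × 12.5 × 5.47 = 136.8 cm²
Volume = 136.8 × 10.8×10⁻⁴ cm = 0.1477 cm³
m(Ag) = 0.1477 × 10.49 = 1.549 g
n(Ag) = 1.549 / 107.87 = 0.01436 mol; n(e⁻) = 0.01436 mol
Q = 0.01436 × 96500 = 1386 C
t = 1386 / 0.582 = 2381 s = 0.661 h

0.661 h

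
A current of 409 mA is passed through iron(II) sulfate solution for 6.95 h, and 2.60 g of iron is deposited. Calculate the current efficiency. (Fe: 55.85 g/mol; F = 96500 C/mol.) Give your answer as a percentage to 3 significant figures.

87.8%

Q = 0.409 × 25020 = 10230 C
n(e⁻) = 10230 / 96500 = 0.1060 mol
Fe²⁺ + 2e⁻ → Fe, so theoretical n(Fe) = 0.05300 mol → 2.960 g
Efficiency = 2.60 / 2.960 = 0.8784 = 87.8%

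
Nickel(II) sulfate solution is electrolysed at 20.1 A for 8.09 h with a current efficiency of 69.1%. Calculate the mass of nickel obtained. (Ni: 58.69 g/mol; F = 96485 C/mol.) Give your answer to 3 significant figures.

123 g

Q = 20.1 × 29124 = 5.854×10^5 C
n(e⁻) = 5.854×10^5 / 96485 = 6.067 mol
Ni²⁺ + 2e⁻ → Ni, so theoretical m(Ni) = 3.034 × 58.69 = 178.1 g
Actual mass = 69.1% × 178.1 = 123 g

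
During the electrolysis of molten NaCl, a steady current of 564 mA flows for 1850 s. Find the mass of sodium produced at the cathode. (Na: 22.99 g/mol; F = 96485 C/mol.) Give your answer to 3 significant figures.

0.249 g

Charge passed = 0.564 × 1850 = 1043 C
n(e⁻) = 1043 / 96485 = 0.01081 mol
Na⁺ + e⁻ → Na, so n(Na) = 0.01081 mol
m = 0.01081 × 22.99 = 0.249 g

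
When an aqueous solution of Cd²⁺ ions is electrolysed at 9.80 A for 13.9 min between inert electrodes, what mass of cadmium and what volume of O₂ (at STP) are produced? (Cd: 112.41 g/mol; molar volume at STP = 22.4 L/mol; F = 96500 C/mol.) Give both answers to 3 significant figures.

Q = 9.80 × 834 = 8173 C; n(e⁻) = 8173 / 96500 = 0.08469 mol
Cathode: Cd²⁺ + 2e⁻ → Cd → n(Cd) = 0.08469/2 = 0.04235 mol → 4.76 g
Anode: 2H₂O → O₂ + 4H⁺ + 4e⁻ → n(O₂) = 0.08469/4 = 0.02117 mol → 0.474 L

4.76 g Cd; 0.474 L O₂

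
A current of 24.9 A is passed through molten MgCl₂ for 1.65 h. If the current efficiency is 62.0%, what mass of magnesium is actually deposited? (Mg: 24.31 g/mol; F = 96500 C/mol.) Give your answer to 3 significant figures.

11.6 g

Q = 24.9 × 5940 = 1.479×10^5 C
n(e⁻) = 1.479×10^5 / 96500 = 1.533 mol
Mg²⁺ + 2e⁻ → Mg, so theoretical m(Mg) = 0.7665 × 24.31 = 18.63 g
Actual mass = 62.0% × 18.63 = 11.6 g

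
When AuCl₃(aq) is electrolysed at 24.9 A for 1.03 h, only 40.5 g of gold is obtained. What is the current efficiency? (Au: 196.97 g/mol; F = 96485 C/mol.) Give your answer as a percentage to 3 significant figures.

64.5%

Q = 24.9 × 3708 = 92330 C
n(e⁻) = 92330 / 96485 = 0.9569 mol
Au³⁺ + 3e⁻ → Au, so theoretical n(Au) = 0.3190 mol → 62.83 g
Efficiency = 40.5 / 62.83 = 0.6446 = 64.5%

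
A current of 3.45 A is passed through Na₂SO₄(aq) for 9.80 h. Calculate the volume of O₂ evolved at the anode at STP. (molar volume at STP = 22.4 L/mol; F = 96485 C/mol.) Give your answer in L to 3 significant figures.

7.06 L

Q = 3.45 A × 35280 s = 1.217×10^5 C
Moles of electrons = 1.217×10^5 / 96485 = 1.261 mol
2H₂O → O₂ + 4H⁺ + 4e⁻, so n(O₂) = 1.261 / 4 = 0.3153 mol
V = 0.3153 × 22.4 = 7.063 L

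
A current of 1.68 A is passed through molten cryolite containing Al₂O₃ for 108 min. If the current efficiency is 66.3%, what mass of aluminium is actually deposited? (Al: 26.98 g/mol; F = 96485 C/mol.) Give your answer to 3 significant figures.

0.673 g

Q = 1.68 × 6480 = 10890 C
n(e⁻) = 10890 / 96485 = 0.1129 mol
Al³⁺ + 3e⁻ → Al, so theoretical m(Al) = 0.03763 × 26.98 = 1.015 g
Actual mass = 66.3% × 1.015 = 0.673 g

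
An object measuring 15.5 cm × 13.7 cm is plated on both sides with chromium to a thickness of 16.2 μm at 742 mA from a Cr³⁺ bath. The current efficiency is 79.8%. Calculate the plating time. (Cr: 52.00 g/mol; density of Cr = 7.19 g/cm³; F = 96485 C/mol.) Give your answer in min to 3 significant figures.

775 min

Plated area = 2 × 15.5 × 13.7 = 424.7 cm²
Volume = 424.7 × 16.2×10⁻⁴ cm = 0.6880 cm³
m(Cr) = 0.6880 × 7.19 = 4.947 g
n(Cr) = 4.947 / 52.00 = 0.09513 mol; n(e⁻) = 3 × 0.09513 = 0.2854 mol
Q = 0.2854 × 96485 / 0.798 = 34510 C
t = 34510 / 0.742 = 46510 s = 775 min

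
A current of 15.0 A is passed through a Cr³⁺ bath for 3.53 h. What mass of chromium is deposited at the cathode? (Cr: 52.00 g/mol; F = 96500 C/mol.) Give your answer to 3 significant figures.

Q = It = 15.0 × 12708 = 1.906×10^5 C
Moles of electrons = 1.906×10^5 / 96500 = 1.975 mol
Cr³⁺ + 3e⁻ → Cr, so n(Cr) = 1.975 / 3 = 0.6583 mol
m = 0.6583 × 52.00 = 34.2 g

34.2 g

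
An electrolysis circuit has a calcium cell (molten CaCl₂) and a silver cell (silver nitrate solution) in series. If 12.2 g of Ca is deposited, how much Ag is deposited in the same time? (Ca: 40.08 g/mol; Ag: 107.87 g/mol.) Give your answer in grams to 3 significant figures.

n(Ca) = 12.2 / 40.08 = 0.3044 mol
Ca²⁺ + 2e⁻ → Ca, so n(e⁻) = 2 × 0.3044 = 0.6088 mol
Same current for the same time ⇒ same n(e⁻) = 0.6088 mol in both cells.
Ag⁺ + e⁻ → Ag, so n(Ag) = 0.6088 mol
m(Ag) = 0.6088 × 107.87 = 65.7 g

65.7 g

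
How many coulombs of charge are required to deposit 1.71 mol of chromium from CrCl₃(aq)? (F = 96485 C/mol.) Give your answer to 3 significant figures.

4.95×10^5 C

Cr³⁺ + 3e⁻ → Cr, so n(e⁻) = 3 × 1.71 = 5.130 mol
Q = 5.130 × 96485 = 4.950×10^5 C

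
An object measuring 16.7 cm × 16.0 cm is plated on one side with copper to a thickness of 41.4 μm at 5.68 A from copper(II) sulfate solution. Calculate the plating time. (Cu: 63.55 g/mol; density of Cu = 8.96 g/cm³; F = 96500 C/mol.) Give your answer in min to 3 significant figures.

88.3 min

Plated area = 16.7 × 16.0 = 267.2 cm²
Volume = 267.2 × 41.4×10⁻⁴ cm = 1.106 cm³
m(Cu) = 1.106 × 8.96 = 9.910 g
n(Cu) = 9.910 / 63.55 = 0.1559 mol; n(e⁻) = 2 × 0.1559 = 0.3118 mol
Q = 0.3118 × 96500 = 30090 C
t = 30090 / 5.68 = 5298 s = 88.3 min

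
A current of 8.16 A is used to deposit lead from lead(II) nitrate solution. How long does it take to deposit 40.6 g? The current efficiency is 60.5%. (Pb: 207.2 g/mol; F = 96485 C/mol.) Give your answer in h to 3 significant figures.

n(Pb) = 40.6 / 207.2 = 0.1959 mol
Pb²⁺ + 2e⁻ → Pb, so n(e⁻) = 2 × 0.1959 = 0.3918 mol
Q = 0.3918 × 96485 / 0.605 = 62480 C
t = Q / I = 62480 / 8.16 = 7657 s = 2.13 h

2.13 h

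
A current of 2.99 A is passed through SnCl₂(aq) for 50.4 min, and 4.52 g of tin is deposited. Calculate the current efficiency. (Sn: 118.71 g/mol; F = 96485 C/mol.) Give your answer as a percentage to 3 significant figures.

Q = 2.99 × 3024 = 9042 C
n(e⁻) = 9042 / 96485 = 0.09371 mol
Sn²⁺ + 2e⁻ → Sn, so theoretical n(Sn) = 0.04686 mol → 5.563 g
Efficiency = 4.52 / 5.563 = 0.8125 = 81.3%

81.3%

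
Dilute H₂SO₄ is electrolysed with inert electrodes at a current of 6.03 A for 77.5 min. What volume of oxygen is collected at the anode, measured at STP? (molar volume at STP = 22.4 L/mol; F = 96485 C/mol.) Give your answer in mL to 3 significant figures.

Q = It = 6.03 × 4650 = 28040 C
n(e⁻) = 28040 / 96485 = 0.2906 mol
2H₂O → O₂ + 4H⁺ + 4e⁻, so n(O₂) = 0.2906 / 4 = 0.07265 mol
V = 0.07265 × 22.4 = 1.627 L
= 1630 mL

1630 mL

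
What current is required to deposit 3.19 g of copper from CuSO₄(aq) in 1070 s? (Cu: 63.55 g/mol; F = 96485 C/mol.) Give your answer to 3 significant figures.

9.05 A

n(Cu) = 3.19 / 63.55 = 0.05020 mol
Cu²⁺ + 2e⁻ → Cu, so n(e⁻) = 2 × 0.05020 = 0.1004 mol
Q = 0.1004 × 96485 = 9687 C
I = Q / t = 9687 / 1070 s = 9.05 A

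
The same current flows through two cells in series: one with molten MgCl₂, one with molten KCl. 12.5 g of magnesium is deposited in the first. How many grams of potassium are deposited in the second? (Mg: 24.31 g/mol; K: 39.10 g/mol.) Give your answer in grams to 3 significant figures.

40.2 g

n(Mg) = 12.5 / 24.31 = 0.5142 mol
Mg²⁺ + 2e⁻ → Mg, so n(e⁻) = 2 × 0.5142 = 1.028 mol
In series, the same 1.028 mol of electrons flows through the second cell.
K⁺ + e⁻ → K, so n(K) = 1.028 mol
m(K) = 1.028 × 39.10 = 40.2 g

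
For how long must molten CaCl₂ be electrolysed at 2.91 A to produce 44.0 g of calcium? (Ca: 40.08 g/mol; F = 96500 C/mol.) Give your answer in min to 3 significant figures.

n(Ca) = 44.0 / 40.08 = 1.098 mol
Ca²⁺ + 2e⁻ → Ca, so n(e⁻) = 2 × 1.098 = 2.196 mol
Q = 2.196 × 96500 = 2.119×10^5 C
t = Q / I = 2.119×10^5 / 2.91 = 72820 s = 1210 min

1210 min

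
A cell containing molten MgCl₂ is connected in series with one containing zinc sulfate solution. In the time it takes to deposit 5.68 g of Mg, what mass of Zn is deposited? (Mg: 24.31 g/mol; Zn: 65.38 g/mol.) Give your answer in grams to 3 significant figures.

n(Mg) = 5.68 / 24.31 = 0.2336 mol
Mg²⁺ + 2e⁻ → Mg, so n(e⁻) = 2 × 0.2336 = 0.4672 mol
The cells are in series, so the same charge (and hence the same n(e⁻) = 0.4672 mol) passes through both.
Zn²⁺ + 2e⁻ → Zn, so n(Zn) = 0.4672 / 2 = 0.2336 mol
m(Zn) = 0.2336 × 65.38 = 15.3 g

15.3 g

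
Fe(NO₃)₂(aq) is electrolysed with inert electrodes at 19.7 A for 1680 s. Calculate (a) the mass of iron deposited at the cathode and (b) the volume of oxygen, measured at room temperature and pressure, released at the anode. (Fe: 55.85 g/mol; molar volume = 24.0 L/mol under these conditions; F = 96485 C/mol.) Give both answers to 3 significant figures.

9.58 g Fe; 2.06 L O₂

Q = 19.7 × 1680 = 33100 C; n(e⁻) = 33100 / 96485 = 0.3431 mol
Cathode: Fe²⁺ + 2e⁻ → Fe → n(Fe) = 0.3431/2 = 0.1716 mol → 9.58 g
Anode: 2H₂O → O₂ + 4H⁺ + 4e⁻ → n(O₂) = 0.3431/4 = 0.08578 mol → 2.06 L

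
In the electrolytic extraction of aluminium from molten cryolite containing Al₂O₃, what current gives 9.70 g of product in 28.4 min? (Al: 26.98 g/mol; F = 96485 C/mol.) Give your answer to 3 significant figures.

61.1 A

n(Al) = 9.70 / 26.98 = 0.3595 mol
Al³⁺ + 3e⁻ → Al, so n(e⁻) = 3 × 0.3595 = 1.079 mol
Q = 1.079 × 96485 = 1.041×10^5 C
I = Q / t = 1.041×10^5 / 1704 s = 61.1 A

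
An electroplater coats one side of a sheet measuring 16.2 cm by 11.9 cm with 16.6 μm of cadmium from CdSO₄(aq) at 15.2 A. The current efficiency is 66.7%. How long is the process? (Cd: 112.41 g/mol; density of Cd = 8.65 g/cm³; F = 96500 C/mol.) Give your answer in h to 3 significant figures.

0.130 h

Plated area = 16.2 × 11.9 = 192.8 cm²
Volume = 192.8 × 16.6×10⁻⁴ cm = 0.3200 cm³
m(Cd) = 0.3200 × 8.65 = 2.768 g
n(Cd) = 2.768 / 112.41 = 0.02462 mol; n(e⁻) = 2 × 0.02462 = 0.04924 mol
Q = 0.04924 × 96500 / 0.667 = 7124 C
t = 7124 / 15.2 = 468.7 s = 0.130 h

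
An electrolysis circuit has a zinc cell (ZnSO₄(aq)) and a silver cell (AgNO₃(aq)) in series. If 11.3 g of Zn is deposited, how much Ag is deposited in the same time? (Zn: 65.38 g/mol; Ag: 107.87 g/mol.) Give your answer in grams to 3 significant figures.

37.3 g

n(Zn) = 11.3 / 65.38 = 0.1728 mol
Zn²⁺ + 2e⁻ → Zn, so n(e⁻) = 2 × 0.1728 = 0.3456 mol
Same current for the same time ⇒ same n(e⁻) = 0.3456 mol in both cells.
Ag⁺ + e⁻ → Ag, so n(Ag) = 0.3456 mol
m(Ag) = 0.3456 × 107.87 = 37.3 g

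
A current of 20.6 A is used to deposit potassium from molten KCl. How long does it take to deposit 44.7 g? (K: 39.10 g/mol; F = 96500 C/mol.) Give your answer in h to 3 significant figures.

n(K) = 44.7 / 39.10 = 1.143 mol
K⁺ + e⁻ → K, so n(e⁻) = 1.143 mol
Q = 1.143 × 96500 = 1.103×10^5 C
t = Q / I = 1.103×10^5 / 20.6 = 5354 s = 1.49 h

1.49 h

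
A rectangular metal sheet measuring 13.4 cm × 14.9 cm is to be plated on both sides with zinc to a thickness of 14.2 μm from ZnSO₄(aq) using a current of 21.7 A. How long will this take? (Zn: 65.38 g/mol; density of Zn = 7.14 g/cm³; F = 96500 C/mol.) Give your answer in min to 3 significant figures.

Plated area = 2 × 13.4 × 14.9 = 399.3 cm²
Volume = 399.3 × 14.2×10⁻⁴ cm = 0.5670 cm³
m(Zn) = 0.5670 × 7.14 = 4.048 g
n(Zn) = 4.048 / 65.38 = 0.06191 mol; n(e⁻) = 2 × 0.06191 = 0.1238 mol
Q = 0.1238 × 96500 = 11950 C
t = 11950 / 21.7 = 550.7 s = 9.18 min

9.18 min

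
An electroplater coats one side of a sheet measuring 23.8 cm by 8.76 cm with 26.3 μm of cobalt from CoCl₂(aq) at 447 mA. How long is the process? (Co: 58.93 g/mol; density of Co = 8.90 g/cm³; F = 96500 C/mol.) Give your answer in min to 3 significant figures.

596 min

Plated area = 23.8 × 8.76 = 208.5 cm²
Volume = 208.5 × 26.3×10⁻⁴ cm = 0.5484 cm³
m(Co) = 0.5484 × 8.90 = 4.881 g
n(Co) = 4.881 / 58.93 = 0.08283 mol; n(e⁻) = 2 × 0.08283 = 0.1657 mol
Q = 0.1657 × 96500 = 15990 C
t = 15990 / 0.447 = 35770 s = 596 min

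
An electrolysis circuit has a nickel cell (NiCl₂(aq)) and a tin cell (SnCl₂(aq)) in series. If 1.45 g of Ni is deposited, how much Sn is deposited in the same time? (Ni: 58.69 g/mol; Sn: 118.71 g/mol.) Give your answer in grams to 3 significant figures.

2.93 g

n(Ni) = 1.45 / 58.69 = 0.02471 mol
Ni²⁺ + 2e⁻ → Ni, so n(e⁻) = 2 × 0.02471 = 0.04942 mol
The cells are in series, so the same charge (and hence the same n(e⁻) = 0.04942 mol) passes through both.
Sn²⁺ + 2e⁻ → Sn, so n(Sn) = 0.04942 / 2 = 0.02471 mol
m(Sn) = 0.02471 × 118.71 = 2.93 g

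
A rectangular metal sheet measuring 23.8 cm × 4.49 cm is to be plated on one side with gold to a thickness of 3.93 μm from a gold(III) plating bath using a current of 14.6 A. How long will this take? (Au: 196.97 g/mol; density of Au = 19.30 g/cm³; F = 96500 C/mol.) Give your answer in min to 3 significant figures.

Plated area = 23.8 × 4.49 = 106.9 cm²
Volume = 106.9 × 3.93×10⁻⁴ cm = 0.04201 cm³
m(Au) = 0.04201 × 19.30 = 0.8108 g
n(Au) = 0.8108 / 196.97 = 0.004116 mol; n(e⁻) = 3 × 0.004116 = 0.01235 mol
Q = 0.01235 × 96500 = 1192 C
t = 1192 / 14.6 = 81.64 s = 1.36 min

1.36 min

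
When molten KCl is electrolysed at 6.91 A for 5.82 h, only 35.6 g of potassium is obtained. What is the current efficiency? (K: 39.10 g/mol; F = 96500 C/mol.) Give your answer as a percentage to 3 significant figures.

60.7%

Q = 6.91 × 20952 = 1.448×10^5 C
n(e⁻) = 1.448×10^5 / 96500 = 1.501 mol
K⁺ + e⁻ → K, so theoretical n(K) = 1.501 mol → 58.69 g
Efficiency = 35.6 / 58.69 = 0.6066 = 60.7%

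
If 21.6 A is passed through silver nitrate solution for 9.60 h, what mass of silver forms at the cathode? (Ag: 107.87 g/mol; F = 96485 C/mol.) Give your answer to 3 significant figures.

Charge passed = 21.6 × 34560 = 7.465×10^5 C
n(e⁻) = Q/F = 7.465×10^5/96485 = 7.737 mol
Ag⁺ + e⁻ → Ag, so n(Ag) = 7.737 mol
m = 7.737 × 107.87 = 835 g

835 g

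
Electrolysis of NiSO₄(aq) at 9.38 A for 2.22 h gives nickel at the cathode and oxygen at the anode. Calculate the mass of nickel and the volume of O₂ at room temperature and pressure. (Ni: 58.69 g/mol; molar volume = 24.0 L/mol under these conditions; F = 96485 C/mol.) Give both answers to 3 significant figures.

Q = 9.38 × 7992 = 74960 C; n(e⁻) = 74960 / 96485 = 0.7769 mol
Cathode: Ni²⁺ + 2e⁻ → Ni → n(Ni) = 0.7769/2 = 0.3885 mol → 22.8 g
Anode: 2H₂O → O₂ + 4H⁺ + 4e⁻ → n(O₂) = 0.7769/4 = 0.1942 mol → 4.66 L

22.8 g Ni; 4.66 L O₂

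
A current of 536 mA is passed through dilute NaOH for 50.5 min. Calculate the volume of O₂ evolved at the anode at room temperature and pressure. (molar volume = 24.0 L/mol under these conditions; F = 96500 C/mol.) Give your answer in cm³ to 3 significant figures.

Q = 0.536 A × 3030 s = 1624 C
Moles of electrons = 1624 / 96500 = 0.01683 mol
2H₂O → O₂ + 4H⁺ + 4e⁻, so n(O₂) = 0.01683 / 4 = 0.004208 mol
V = 0.004208 × 24.0 = 0.1010 L
= 101 cm³

101 cm³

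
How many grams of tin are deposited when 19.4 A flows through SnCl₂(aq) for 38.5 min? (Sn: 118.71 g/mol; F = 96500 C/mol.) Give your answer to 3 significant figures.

Q = It = 19.4 × 2310 = 44810 C
Moles of electrons = 44810 / 96500 = 0.4644 mol
Sn²⁺ + 2e⁻ → Sn, so n(Sn) = 0.4644 / 2 = 0.2322 mol
m = 0.2322 × 118.71 = 27.6 g

27.6 g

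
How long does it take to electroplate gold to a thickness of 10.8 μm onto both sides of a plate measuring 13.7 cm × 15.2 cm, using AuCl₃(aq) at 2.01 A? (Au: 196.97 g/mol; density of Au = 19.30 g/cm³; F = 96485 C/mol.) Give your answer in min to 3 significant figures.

Plated area = 2 × 13.7 × 15.2 = 416.5 cm²
Volume = 416.5 × 10.8×10⁻⁴ cm = 0.4498 cm³
m(Au) = 0.4498 × 19.30 = 8.681 g
n(Au) = 8.681 / 196.97 = 0.04407 mol; n(e⁻) = 3 × 0.04407 = 0.1322 mol
Q = 0.1322 × 96485 = 12760 C
t = 12760 / 2.01 = 6348 s = 106 min

106 min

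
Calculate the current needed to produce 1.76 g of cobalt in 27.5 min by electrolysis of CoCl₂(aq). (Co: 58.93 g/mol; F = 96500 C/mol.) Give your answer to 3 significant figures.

n(Co) = 1.76 / 58.93 = 0.02987 mol
Co²⁺ + 2e⁻ → Co, so n(e⁻) = 2 × 0.02987 = 0.05974 mol
Q = 0.05974 × 96500 = 5765 C
I = Q / t = 5765 / 1650 s = 3.49 A

3.49 A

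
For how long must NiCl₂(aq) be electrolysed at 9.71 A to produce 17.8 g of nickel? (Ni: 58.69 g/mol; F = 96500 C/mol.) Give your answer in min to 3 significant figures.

n(Ni) = 17.8 / 58.69 = 0.3033 mol
Ni²⁺ + 2e⁻ → Ni, so n(e⁻) = 2 × 0.3033 = 0.6066 mol
Q = 0.6066 × 96500 = 58540 C
t = Q / I = 58540 / 9.71 = 6029 s = 100 min

100 min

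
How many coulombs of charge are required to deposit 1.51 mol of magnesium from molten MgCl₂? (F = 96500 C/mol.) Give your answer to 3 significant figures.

Mg²⁺ + 2e⁻ → Mg, so n(e⁻) = 2 × 1.51 = 3.020 mol
Q = 3.020 × 96500 = 2.914×10^5 C

2.91×10^5 C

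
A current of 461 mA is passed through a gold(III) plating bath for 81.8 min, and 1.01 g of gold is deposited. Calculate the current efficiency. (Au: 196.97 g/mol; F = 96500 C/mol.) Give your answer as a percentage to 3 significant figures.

65.6%

Q = 0.461 × 4908 = 2263 C
n(e⁻) = 2263 / 96500 = 0.02345 mol
Au³⁺ + 3e⁻ → Au, so theoretical n(Au) = 0.007817 mol → 1.540 g
Efficiency = 1.01 / 1.540 = 0.6558 = 65.6%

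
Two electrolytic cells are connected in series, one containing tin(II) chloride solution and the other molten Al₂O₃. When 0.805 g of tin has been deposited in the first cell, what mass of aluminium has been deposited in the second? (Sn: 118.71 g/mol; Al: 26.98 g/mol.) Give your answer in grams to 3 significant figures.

n(Sn) = 0.805 / 118.71 = 0.006781 mol
Sn²⁺ + 2e⁻ → Sn, so n(e⁻) = 2 × 0.006781 = 0.01356 mol
Same current for the same time ⇒ same n(e⁻) = 0.01356 mol in both cells.
Al³⁺ + 3e⁻ → Al, so n(Al) = 0.01356 / 3 = 0.004520 mol
m(Al) = 0.004520 × 26.98 = 0.122 g

0.122 g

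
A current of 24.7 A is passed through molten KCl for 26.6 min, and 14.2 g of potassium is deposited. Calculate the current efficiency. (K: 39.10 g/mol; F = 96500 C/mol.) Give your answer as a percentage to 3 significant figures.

88.9%

Q = 24.7 × 1596 = 39420 C
n(e⁻) = 39420 / 96500 = 0.4085 mol
K⁺ + e⁻ → K, so theoretical n(K) = 0.4085 mol → 15.97 g
Efficiency = 14.2 / 15.97 = 0.8892 = 88.9%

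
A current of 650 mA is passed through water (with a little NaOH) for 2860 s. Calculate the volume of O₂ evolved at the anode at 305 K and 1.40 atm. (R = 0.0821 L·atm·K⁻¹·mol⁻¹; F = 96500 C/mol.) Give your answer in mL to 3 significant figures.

Q = It = 0.650 × 2860 = 1859 C
n(e⁻) = Q/F = 1859/96500 = 0.01926 mol
2H₂O → O₂ + 4H⁺ + 4e⁻, so n(O₂) = 0.01926 / 4 = 0.004815 mol
V = nRT/P = 0.004815 × 0.0821 × 305 / 1.40 = 0.08612 L
= 86.1 mL

86.1 mL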